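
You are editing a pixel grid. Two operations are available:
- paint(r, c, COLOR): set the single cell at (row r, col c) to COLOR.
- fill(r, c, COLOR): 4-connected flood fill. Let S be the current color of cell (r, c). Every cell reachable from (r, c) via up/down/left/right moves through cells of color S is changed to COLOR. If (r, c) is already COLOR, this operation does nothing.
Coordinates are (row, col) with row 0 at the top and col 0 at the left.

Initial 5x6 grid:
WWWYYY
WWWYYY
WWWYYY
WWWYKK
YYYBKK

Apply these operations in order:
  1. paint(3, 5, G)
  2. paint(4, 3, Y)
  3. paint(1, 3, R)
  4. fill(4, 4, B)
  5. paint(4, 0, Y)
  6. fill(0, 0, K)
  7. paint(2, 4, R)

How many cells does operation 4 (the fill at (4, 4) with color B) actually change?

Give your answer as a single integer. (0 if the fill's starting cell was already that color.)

After op 1 paint(3,5,G):
WWWYYY
WWWYYY
WWWYYY
WWWYKG
YYYBKK
After op 2 paint(4,3,Y):
WWWYYY
WWWYYY
WWWYYY
WWWYKG
YYYYKK
After op 3 paint(1,3,R):
WWWYYY
WWWRYY
WWWYYY
WWWYKG
YYYYKK
After op 4 fill(4,4,B) [3 cells changed]:
WWWYYY
WWWRYY
WWWYYY
WWWYBG
YYYYBB

Answer: 3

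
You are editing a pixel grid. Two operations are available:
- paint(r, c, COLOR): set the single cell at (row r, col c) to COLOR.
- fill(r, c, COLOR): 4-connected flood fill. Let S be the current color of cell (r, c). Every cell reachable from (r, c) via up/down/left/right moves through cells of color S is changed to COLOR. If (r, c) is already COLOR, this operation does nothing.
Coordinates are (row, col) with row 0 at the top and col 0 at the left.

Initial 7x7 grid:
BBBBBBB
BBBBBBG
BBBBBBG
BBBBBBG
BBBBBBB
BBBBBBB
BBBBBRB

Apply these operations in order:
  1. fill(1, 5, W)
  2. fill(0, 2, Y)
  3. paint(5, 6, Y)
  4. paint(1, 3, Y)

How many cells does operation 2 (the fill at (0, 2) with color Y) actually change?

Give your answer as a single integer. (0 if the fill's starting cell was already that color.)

After op 1 fill(1,5,W) [45 cells changed]:
WWWWWWW
WWWWWWG
WWWWWWG
WWWWWWG
WWWWWWW
WWWWWWW
WWWWWRW
After op 2 fill(0,2,Y) [45 cells changed]:
YYYYYYY
YYYYYYG
YYYYYYG
YYYYYYG
YYYYYYY
YYYYYYY
YYYYYRY

Answer: 45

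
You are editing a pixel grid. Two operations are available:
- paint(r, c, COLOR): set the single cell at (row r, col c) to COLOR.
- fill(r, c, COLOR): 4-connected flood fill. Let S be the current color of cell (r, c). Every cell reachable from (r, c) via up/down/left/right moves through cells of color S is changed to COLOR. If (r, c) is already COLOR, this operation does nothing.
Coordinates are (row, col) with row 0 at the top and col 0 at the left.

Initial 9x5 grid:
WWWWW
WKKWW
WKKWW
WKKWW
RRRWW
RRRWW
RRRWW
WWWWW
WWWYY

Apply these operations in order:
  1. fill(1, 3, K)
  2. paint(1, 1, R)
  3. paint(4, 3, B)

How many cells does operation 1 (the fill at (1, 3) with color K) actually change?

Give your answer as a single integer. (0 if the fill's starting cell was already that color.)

Answer: 28

Derivation:
After op 1 fill(1,3,K) [28 cells changed]:
KKKKK
KKKKK
KKKKK
KKKKK
RRRKK
RRRKK
RRRKK
KKKKK
KKKYY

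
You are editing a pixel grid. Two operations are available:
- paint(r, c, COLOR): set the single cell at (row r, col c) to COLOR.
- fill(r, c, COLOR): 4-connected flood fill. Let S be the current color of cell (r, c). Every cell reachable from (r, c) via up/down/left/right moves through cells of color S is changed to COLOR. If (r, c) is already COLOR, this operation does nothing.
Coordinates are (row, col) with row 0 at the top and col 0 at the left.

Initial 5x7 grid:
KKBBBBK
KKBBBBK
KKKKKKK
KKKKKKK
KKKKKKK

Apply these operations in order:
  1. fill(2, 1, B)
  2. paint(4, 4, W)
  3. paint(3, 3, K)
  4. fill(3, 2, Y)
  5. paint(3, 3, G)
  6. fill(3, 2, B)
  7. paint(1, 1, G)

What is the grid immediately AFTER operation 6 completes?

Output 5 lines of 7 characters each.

After op 1 fill(2,1,B) [27 cells changed]:
BBBBBBB
BBBBBBB
BBBBBBB
BBBBBBB
BBBBBBB
After op 2 paint(4,4,W):
BBBBBBB
BBBBBBB
BBBBBBB
BBBBBBB
BBBBWBB
After op 3 paint(3,3,K):
BBBBBBB
BBBBBBB
BBBBBBB
BBBKBBB
BBBBWBB
After op 4 fill(3,2,Y) [33 cells changed]:
YYYYYYY
YYYYYYY
YYYYYYY
YYYKYYY
YYYYWYY
After op 5 paint(3,3,G):
YYYYYYY
YYYYYYY
YYYYYYY
YYYGYYY
YYYYWYY
After op 6 fill(3,2,B) [33 cells changed]:
BBBBBBB
BBBBBBB
BBBBBBB
BBBGBBB
BBBBWBB

Answer: BBBBBBB
BBBBBBB
BBBBBBB
BBBGBBB
BBBBWBB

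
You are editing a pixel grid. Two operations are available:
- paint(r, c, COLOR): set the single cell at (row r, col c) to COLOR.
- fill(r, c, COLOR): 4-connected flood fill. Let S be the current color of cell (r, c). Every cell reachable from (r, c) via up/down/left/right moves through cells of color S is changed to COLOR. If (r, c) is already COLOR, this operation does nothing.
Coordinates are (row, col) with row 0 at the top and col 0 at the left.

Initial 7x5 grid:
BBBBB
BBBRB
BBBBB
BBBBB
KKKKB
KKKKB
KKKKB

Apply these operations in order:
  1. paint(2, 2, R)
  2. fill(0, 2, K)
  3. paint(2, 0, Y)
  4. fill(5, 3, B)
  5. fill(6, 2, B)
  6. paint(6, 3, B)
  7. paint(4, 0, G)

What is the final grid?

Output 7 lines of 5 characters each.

Answer: BBBBB
BBBRB
YBRBB
BBBBB
GBBBB
BBBBB
BBBBB

Derivation:
After op 1 paint(2,2,R):
BBBBB
BBBRB
BBRBB
BBBBB
KKKKB
KKKKB
KKKKB
After op 2 fill(0,2,K) [21 cells changed]:
KKKKK
KKKRK
KKRKK
KKKKK
KKKKK
KKKKK
KKKKK
After op 3 paint(2,0,Y):
KKKKK
KKKRK
YKRKK
KKKKK
KKKKK
KKKKK
KKKKK
After op 4 fill(5,3,B) [32 cells changed]:
BBBBB
BBBRB
YBRBB
BBBBB
BBBBB
BBBBB
BBBBB
After op 5 fill(6,2,B) [0 cells changed]:
BBBBB
BBBRB
YBRBB
BBBBB
BBBBB
BBBBB
BBBBB
After op 6 paint(6,3,B):
BBBBB
BBBRB
YBRBB
BBBBB
BBBBB
BBBBB
BBBBB
After op 7 paint(4,0,G):
BBBBB
BBBRB
YBRBB
BBBBB
GBBBB
BBBBB
BBBBB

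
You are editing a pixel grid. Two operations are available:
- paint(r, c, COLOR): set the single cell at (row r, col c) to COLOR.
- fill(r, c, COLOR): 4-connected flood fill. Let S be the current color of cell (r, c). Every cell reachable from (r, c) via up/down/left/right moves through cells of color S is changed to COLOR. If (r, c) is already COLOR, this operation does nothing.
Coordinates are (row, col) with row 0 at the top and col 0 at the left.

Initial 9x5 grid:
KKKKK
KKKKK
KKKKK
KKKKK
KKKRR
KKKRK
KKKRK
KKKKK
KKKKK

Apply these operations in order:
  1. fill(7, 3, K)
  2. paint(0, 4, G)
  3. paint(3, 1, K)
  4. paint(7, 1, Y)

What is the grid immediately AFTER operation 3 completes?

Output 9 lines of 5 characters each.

Answer: KKKKG
KKKKK
KKKKK
KKKKK
KKKRR
KKKRK
KKKRK
KKKKK
KKKKK

Derivation:
After op 1 fill(7,3,K) [0 cells changed]:
KKKKK
KKKKK
KKKKK
KKKKK
KKKRR
KKKRK
KKKRK
KKKKK
KKKKK
After op 2 paint(0,4,G):
KKKKG
KKKKK
KKKKK
KKKKK
KKKRR
KKKRK
KKKRK
KKKKK
KKKKK
After op 3 paint(3,1,K):
KKKKG
KKKKK
KKKKK
KKKKK
KKKRR
KKKRK
KKKRK
KKKKK
KKKKK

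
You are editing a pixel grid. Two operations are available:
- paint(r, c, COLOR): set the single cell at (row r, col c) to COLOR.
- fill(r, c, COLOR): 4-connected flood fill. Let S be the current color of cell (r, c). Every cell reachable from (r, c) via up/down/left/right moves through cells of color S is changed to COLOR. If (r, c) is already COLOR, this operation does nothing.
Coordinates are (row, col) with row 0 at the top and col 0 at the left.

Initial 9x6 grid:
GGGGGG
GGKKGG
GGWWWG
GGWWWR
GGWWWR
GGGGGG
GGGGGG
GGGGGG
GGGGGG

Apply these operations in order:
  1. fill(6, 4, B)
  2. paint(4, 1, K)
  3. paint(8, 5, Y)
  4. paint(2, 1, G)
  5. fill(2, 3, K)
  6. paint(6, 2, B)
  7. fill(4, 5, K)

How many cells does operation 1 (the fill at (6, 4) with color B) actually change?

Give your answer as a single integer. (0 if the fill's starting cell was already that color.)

Answer: 41

Derivation:
After op 1 fill(6,4,B) [41 cells changed]:
BBBBBB
BBKKBB
BBWWWB
BBWWWR
BBWWWR
BBBBBB
BBBBBB
BBBBBB
BBBBBB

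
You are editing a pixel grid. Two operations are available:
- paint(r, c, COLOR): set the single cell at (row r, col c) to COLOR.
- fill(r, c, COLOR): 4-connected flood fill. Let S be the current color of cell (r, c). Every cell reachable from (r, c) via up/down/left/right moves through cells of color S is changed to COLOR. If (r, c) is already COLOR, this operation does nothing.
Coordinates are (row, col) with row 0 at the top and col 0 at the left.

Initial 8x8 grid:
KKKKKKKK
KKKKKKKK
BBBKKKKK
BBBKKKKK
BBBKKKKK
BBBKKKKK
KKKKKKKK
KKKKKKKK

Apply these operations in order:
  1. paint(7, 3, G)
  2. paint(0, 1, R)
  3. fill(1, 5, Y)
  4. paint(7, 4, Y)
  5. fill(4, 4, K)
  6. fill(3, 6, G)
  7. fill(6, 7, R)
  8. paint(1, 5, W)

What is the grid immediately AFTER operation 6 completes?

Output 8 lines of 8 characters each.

Answer: GRGGGGGG
GGGGGGGG
BBBGGGGG
BBBGGGGG
BBBGGGGG
BBBGGGGG
GGGGGGGG
GGGGGGGG

Derivation:
After op 1 paint(7,3,G):
KKKKKKKK
KKKKKKKK
BBBKKKKK
BBBKKKKK
BBBKKKKK
BBBKKKKK
KKKKKKKK
KKKGKKKK
After op 2 paint(0,1,R):
KRKKKKKK
KKKKKKKK
BBBKKKKK
BBBKKKKK
BBBKKKKK
BBBKKKKK
KKKKKKKK
KKKGKKKK
After op 3 fill(1,5,Y) [50 cells changed]:
YRYYYYYY
YYYYYYYY
BBBYYYYY
BBBYYYYY
BBBYYYYY
BBBYYYYY
YYYYYYYY
YYYGYYYY
After op 4 paint(7,4,Y):
YRYYYYYY
YYYYYYYY
BBBYYYYY
BBBYYYYY
BBBYYYYY
BBBYYYYY
YYYYYYYY
YYYGYYYY
After op 5 fill(4,4,K) [50 cells changed]:
KRKKKKKK
KKKKKKKK
BBBKKKKK
BBBKKKKK
BBBKKKKK
BBBKKKKK
KKKKKKKK
KKKGKKKK
After op 6 fill(3,6,G) [50 cells changed]:
GRGGGGGG
GGGGGGGG
BBBGGGGG
BBBGGGGG
BBBGGGGG
BBBGGGGG
GGGGGGGG
GGGGGGGG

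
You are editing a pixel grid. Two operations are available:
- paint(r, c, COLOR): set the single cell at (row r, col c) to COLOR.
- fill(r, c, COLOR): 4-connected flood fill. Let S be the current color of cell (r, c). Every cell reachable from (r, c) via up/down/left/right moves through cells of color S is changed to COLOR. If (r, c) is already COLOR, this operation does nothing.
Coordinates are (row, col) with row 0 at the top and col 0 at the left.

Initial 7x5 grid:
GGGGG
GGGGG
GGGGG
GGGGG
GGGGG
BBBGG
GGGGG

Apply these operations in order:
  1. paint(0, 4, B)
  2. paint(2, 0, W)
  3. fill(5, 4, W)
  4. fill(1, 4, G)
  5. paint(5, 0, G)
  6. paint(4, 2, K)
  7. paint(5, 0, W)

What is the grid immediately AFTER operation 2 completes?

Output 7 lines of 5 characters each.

After op 1 paint(0,4,B):
GGGGB
GGGGG
GGGGG
GGGGG
GGGGG
BBBGG
GGGGG
After op 2 paint(2,0,W):
GGGGB
GGGGG
WGGGG
GGGGG
GGGGG
BBBGG
GGGGG

Answer: GGGGB
GGGGG
WGGGG
GGGGG
GGGGG
BBBGG
GGGGG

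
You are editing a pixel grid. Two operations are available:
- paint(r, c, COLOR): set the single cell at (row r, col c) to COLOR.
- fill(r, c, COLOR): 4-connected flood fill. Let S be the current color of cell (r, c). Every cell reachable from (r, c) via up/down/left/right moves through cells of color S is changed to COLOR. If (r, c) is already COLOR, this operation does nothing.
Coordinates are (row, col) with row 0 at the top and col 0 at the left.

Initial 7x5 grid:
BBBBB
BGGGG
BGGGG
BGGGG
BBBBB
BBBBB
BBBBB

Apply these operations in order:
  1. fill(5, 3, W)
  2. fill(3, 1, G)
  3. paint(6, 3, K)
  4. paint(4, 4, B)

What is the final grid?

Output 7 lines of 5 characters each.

After op 1 fill(5,3,W) [23 cells changed]:
WWWWW
WGGGG
WGGGG
WGGGG
WWWWW
WWWWW
WWWWW
After op 2 fill(3,1,G) [0 cells changed]:
WWWWW
WGGGG
WGGGG
WGGGG
WWWWW
WWWWW
WWWWW
After op 3 paint(6,3,K):
WWWWW
WGGGG
WGGGG
WGGGG
WWWWW
WWWWW
WWWKW
After op 4 paint(4,4,B):
WWWWW
WGGGG
WGGGG
WGGGG
WWWWB
WWWWW
WWWKW

Answer: WWWWW
WGGGG
WGGGG
WGGGG
WWWWB
WWWWW
WWWKW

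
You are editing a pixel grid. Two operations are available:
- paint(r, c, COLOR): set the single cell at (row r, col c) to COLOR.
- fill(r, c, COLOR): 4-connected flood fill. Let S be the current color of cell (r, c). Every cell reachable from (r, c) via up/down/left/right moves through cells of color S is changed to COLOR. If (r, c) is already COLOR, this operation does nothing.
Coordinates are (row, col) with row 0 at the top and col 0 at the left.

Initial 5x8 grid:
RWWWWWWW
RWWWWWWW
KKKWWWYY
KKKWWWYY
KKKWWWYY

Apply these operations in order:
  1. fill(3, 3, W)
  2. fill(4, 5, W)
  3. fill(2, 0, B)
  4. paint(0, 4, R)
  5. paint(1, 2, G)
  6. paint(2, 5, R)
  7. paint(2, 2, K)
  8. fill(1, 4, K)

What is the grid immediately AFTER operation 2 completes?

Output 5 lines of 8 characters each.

After op 1 fill(3,3,W) [0 cells changed]:
RWWWWWWW
RWWWWWWW
KKKWWWYY
KKKWWWYY
KKKWWWYY
After op 2 fill(4,5,W) [0 cells changed]:
RWWWWWWW
RWWWWWWW
KKKWWWYY
KKKWWWYY
KKKWWWYY

Answer: RWWWWWWW
RWWWWWWW
KKKWWWYY
KKKWWWYY
KKKWWWYY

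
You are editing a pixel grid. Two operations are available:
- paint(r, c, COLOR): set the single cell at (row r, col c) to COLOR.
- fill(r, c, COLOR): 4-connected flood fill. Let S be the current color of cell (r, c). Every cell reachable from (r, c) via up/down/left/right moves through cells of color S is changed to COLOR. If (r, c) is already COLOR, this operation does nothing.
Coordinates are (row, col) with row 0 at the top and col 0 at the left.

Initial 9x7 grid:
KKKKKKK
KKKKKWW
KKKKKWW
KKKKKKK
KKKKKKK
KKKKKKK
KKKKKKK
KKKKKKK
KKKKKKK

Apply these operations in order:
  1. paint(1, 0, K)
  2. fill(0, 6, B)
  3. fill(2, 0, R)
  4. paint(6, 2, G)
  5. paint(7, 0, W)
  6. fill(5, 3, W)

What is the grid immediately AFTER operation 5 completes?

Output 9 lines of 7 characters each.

Answer: RRRRRRR
RRRRRWW
RRRRRWW
RRRRRRR
RRRRRRR
RRRRRRR
RRGRRRR
WRRRRRR
RRRRRRR

Derivation:
After op 1 paint(1,0,K):
KKKKKKK
KKKKKWW
KKKKKWW
KKKKKKK
KKKKKKK
KKKKKKK
KKKKKKK
KKKKKKK
KKKKKKK
After op 2 fill(0,6,B) [59 cells changed]:
BBBBBBB
BBBBBWW
BBBBBWW
BBBBBBB
BBBBBBB
BBBBBBB
BBBBBBB
BBBBBBB
BBBBBBB
After op 3 fill(2,0,R) [59 cells changed]:
RRRRRRR
RRRRRWW
RRRRRWW
RRRRRRR
RRRRRRR
RRRRRRR
RRRRRRR
RRRRRRR
RRRRRRR
After op 4 paint(6,2,G):
RRRRRRR
RRRRRWW
RRRRRWW
RRRRRRR
RRRRRRR
RRRRRRR
RRGRRRR
RRRRRRR
RRRRRRR
After op 5 paint(7,0,W):
RRRRRRR
RRRRRWW
RRRRRWW
RRRRRRR
RRRRRRR
RRRRRRR
RRGRRRR
WRRRRRR
RRRRRRR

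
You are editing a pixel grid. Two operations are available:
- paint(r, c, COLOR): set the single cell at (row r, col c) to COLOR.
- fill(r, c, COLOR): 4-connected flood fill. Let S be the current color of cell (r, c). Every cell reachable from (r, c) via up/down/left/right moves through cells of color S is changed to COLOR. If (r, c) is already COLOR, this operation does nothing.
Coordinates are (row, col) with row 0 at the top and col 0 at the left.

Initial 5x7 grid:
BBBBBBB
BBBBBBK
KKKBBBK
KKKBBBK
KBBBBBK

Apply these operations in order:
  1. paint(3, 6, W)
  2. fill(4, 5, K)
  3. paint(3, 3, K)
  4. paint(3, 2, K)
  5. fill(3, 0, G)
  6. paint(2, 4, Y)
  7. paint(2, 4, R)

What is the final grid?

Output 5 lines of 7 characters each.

After op 1 paint(3,6,W):
BBBBBBB
BBBBBBK
KKKBBBK
KKKBBBW
KBBBBBK
After op 2 fill(4,5,K) [24 cells changed]:
KKKKKKK
KKKKKKK
KKKKKKK
KKKKKKW
KKKKKKK
After op 3 paint(3,3,K):
KKKKKKK
KKKKKKK
KKKKKKK
KKKKKKW
KKKKKKK
After op 4 paint(3,2,K):
KKKKKKK
KKKKKKK
KKKKKKK
KKKKKKW
KKKKKKK
After op 5 fill(3,0,G) [34 cells changed]:
GGGGGGG
GGGGGGG
GGGGGGG
GGGGGGW
GGGGGGG
After op 6 paint(2,4,Y):
GGGGGGG
GGGGGGG
GGGGYGG
GGGGGGW
GGGGGGG
After op 7 paint(2,4,R):
GGGGGGG
GGGGGGG
GGGGRGG
GGGGGGW
GGGGGGG

Answer: GGGGGGG
GGGGGGG
GGGGRGG
GGGGGGW
GGGGGGG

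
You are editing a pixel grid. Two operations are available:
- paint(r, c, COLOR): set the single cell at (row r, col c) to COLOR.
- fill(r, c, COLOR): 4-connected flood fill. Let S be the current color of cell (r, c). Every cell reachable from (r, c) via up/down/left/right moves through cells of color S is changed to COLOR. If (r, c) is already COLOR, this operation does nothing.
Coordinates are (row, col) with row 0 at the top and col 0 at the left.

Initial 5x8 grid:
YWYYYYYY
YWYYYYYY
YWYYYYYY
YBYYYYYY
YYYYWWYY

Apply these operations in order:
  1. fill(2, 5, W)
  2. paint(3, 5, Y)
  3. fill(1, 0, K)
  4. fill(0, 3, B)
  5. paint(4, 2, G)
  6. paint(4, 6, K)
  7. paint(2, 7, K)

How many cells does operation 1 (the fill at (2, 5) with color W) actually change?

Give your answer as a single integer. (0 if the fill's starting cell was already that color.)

After op 1 fill(2,5,W) [34 cells changed]:
WWWWWWWW
WWWWWWWW
WWWWWWWW
WBWWWWWW
WWWWWWWW

Answer: 34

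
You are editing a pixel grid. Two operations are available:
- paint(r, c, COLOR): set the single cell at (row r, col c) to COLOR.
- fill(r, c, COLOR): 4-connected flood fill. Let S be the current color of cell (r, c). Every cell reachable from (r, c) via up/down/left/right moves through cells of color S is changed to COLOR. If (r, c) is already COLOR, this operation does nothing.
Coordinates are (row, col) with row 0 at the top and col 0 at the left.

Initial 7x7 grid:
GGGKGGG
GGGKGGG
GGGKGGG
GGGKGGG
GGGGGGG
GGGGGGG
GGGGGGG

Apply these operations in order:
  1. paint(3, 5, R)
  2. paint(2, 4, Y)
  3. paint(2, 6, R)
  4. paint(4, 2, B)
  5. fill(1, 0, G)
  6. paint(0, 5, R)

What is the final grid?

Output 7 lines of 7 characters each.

Answer: GGGKGRG
GGGKGGG
GGGKYGR
GGGKGRG
GGBGGGG
GGGGGGG
GGGGGGG

Derivation:
After op 1 paint(3,5,R):
GGGKGGG
GGGKGGG
GGGKGGG
GGGKGRG
GGGGGGG
GGGGGGG
GGGGGGG
After op 2 paint(2,4,Y):
GGGKGGG
GGGKGGG
GGGKYGG
GGGKGRG
GGGGGGG
GGGGGGG
GGGGGGG
After op 3 paint(2,6,R):
GGGKGGG
GGGKGGG
GGGKYGR
GGGKGRG
GGGGGGG
GGGGGGG
GGGGGGG
After op 4 paint(4,2,B):
GGGKGGG
GGGKGGG
GGGKYGR
GGGKGRG
GGBGGGG
GGGGGGG
GGGGGGG
After op 5 fill(1,0,G) [0 cells changed]:
GGGKGGG
GGGKGGG
GGGKYGR
GGGKGRG
GGBGGGG
GGGGGGG
GGGGGGG
After op 6 paint(0,5,R):
GGGKGRG
GGGKGGG
GGGKYGR
GGGKGRG
GGBGGGG
GGGGGGG
GGGGGGG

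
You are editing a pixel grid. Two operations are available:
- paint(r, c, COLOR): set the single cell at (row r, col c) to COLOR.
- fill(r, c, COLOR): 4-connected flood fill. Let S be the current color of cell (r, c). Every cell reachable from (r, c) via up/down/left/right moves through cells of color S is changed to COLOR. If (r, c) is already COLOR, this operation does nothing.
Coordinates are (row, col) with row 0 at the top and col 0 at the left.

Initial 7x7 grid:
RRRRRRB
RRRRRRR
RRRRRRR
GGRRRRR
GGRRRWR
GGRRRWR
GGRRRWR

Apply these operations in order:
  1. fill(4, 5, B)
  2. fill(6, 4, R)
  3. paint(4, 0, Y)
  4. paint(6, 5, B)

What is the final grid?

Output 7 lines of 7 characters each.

After op 1 fill(4,5,B) [3 cells changed]:
RRRRRRB
RRRRRRR
RRRRRRR
GGRRRRR
GGRRRBR
GGRRRBR
GGRRRBR
After op 2 fill(6,4,R) [0 cells changed]:
RRRRRRB
RRRRRRR
RRRRRRR
GGRRRRR
GGRRRBR
GGRRRBR
GGRRRBR
After op 3 paint(4,0,Y):
RRRRRRB
RRRRRRR
RRRRRRR
GGRRRRR
YGRRRBR
GGRRRBR
GGRRRBR
After op 4 paint(6,5,B):
RRRRRRB
RRRRRRR
RRRRRRR
GGRRRRR
YGRRRBR
GGRRRBR
GGRRRBR

Answer: RRRRRRB
RRRRRRR
RRRRRRR
GGRRRRR
YGRRRBR
GGRRRBR
GGRRRBR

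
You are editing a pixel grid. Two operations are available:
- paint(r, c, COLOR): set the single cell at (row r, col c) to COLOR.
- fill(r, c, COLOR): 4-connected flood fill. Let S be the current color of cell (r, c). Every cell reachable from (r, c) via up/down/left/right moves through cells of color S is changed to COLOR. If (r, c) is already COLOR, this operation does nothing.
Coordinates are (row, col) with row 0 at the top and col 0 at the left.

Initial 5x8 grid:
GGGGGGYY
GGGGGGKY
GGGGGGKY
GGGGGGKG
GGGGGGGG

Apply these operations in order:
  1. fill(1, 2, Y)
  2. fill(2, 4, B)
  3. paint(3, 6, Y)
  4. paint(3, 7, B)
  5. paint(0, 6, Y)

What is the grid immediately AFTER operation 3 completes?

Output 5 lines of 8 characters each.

After op 1 fill(1,2,Y) [33 cells changed]:
YYYYYYYY
YYYYYYKY
YYYYYYKY
YYYYYYKY
YYYYYYYY
After op 2 fill(2,4,B) [37 cells changed]:
BBBBBBBB
BBBBBBKB
BBBBBBKB
BBBBBBKB
BBBBBBBB
After op 3 paint(3,6,Y):
BBBBBBBB
BBBBBBKB
BBBBBBKB
BBBBBBYB
BBBBBBBB

Answer: BBBBBBBB
BBBBBBKB
BBBBBBKB
BBBBBBYB
BBBBBBBB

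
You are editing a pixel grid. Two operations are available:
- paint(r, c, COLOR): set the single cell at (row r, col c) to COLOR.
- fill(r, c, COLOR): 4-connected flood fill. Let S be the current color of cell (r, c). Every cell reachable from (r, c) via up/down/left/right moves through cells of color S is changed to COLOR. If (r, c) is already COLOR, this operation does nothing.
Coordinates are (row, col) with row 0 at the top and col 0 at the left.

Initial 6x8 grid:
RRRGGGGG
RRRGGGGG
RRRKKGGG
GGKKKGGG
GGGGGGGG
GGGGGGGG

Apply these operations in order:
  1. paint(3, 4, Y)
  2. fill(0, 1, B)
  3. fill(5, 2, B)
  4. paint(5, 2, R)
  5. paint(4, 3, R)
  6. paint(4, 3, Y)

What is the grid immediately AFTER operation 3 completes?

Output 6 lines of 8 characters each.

Answer: BBBBBBBB
BBBBBBBB
BBBKKBBB
BBKKYBBB
BBBBBBBB
BBBBBBBB

Derivation:
After op 1 paint(3,4,Y):
RRRGGGGG
RRRGGGGG
RRRKKGGG
GGKKYGGG
GGGGGGGG
GGGGGGGG
After op 2 fill(0,1,B) [9 cells changed]:
BBBGGGGG
BBBGGGGG
BBBKKGGG
GGKKYGGG
GGGGGGGG
GGGGGGGG
After op 3 fill(5,2,B) [34 cells changed]:
BBBBBBBB
BBBBBBBB
BBBKKBBB
BBKKYBBB
BBBBBBBB
BBBBBBBB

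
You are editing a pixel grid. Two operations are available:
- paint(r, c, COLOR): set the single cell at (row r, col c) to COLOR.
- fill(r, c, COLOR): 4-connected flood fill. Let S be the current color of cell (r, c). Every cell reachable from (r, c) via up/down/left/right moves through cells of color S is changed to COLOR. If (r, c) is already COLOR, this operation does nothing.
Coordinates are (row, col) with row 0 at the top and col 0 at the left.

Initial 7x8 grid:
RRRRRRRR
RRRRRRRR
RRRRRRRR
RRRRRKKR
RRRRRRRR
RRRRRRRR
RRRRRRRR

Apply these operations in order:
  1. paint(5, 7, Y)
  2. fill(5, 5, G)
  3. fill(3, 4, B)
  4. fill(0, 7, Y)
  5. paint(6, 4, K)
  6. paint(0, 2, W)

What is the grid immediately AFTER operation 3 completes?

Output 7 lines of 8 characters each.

After op 1 paint(5,7,Y):
RRRRRRRR
RRRRRRRR
RRRRRRRR
RRRRRKKR
RRRRRRRR
RRRRRRRY
RRRRRRRR
After op 2 fill(5,5,G) [53 cells changed]:
GGGGGGGG
GGGGGGGG
GGGGGGGG
GGGGGKKG
GGGGGGGG
GGGGGGGY
GGGGGGGG
After op 3 fill(3,4,B) [53 cells changed]:
BBBBBBBB
BBBBBBBB
BBBBBBBB
BBBBBKKB
BBBBBBBB
BBBBBBBY
BBBBBBBB

Answer: BBBBBBBB
BBBBBBBB
BBBBBBBB
BBBBBKKB
BBBBBBBB
BBBBBBBY
BBBBBBBB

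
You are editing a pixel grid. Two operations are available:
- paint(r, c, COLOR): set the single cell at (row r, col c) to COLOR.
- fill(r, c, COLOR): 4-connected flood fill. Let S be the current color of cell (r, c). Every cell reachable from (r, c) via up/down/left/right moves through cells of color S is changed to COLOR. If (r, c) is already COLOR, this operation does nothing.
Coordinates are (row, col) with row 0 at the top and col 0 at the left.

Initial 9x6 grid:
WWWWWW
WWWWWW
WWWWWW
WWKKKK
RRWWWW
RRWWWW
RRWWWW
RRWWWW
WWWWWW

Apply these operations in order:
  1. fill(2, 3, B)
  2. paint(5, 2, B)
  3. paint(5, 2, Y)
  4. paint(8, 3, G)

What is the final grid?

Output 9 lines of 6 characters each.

After op 1 fill(2,3,B) [20 cells changed]:
BBBBBB
BBBBBB
BBBBBB
BBKKKK
RRWWWW
RRWWWW
RRWWWW
RRWWWW
WWWWWW
After op 2 paint(5,2,B):
BBBBBB
BBBBBB
BBBBBB
BBKKKK
RRWWWW
RRBWWW
RRWWWW
RRWWWW
WWWWWW
After op 3 paint(5,2,Y):
BBBBBB
BBBBBB
BBBBBB
BBKKKK
RRWWWW
RRYWWW
RRWWWW
RRWWWW
WWWWWW
After op 4 paint(8,3,G):
BBBBBB
BBBBBB
BBBBBB
BBKKKK
RRWWWW
RRYWWW
RRWWWW
RRWWWW
WWWGWW

Answer: BBBBBB
BBBBBB
BBBBBB
BBKKKK
RRWWWW
RRYWWW
RRWWWW
RRWWWW
WWWGWW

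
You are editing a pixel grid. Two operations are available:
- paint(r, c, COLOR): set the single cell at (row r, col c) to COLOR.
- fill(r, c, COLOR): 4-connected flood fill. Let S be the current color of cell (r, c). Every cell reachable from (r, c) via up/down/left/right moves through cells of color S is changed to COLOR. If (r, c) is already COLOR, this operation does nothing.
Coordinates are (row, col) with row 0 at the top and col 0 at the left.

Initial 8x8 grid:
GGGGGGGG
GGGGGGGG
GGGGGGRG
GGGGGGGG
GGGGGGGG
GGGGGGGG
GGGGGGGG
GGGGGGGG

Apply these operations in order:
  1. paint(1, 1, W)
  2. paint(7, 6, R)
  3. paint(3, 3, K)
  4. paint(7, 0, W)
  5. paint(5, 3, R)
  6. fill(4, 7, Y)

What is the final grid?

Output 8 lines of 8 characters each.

After op 1 paint(1,1,W):
GGGGGGGG
GWGGGGGG
GGGGGGRG
GGGGGGGG
GGGGGGGG
GGGGGGGG
GGGGGGGG
GGGGGGGG
After op 2 paint(7,6,R):
GGGGGGGG
GWGGGGGG
GGGGGGRG
GGGGGGGG
GGGGGGGG
GGGGGGGG
GGGGGGGG
GGGGGGRG
After op 3 paint(3,3,K):
GGGGGGGG
GWGGGGGG
GGGGGGRG
GGGKGGGG
GGGGGGGG
GGGGGGGG
GGGGGGGG
GGGGGGRG
After op 4 paint(7,0,W):
GGGGGGGG
GWGGGGGG
GGGGGGRG
GGGKGGGG
GGGGGGGG
GGGGGGGG
GGGGGGGG
WGGGGGRG
After op 5 paint(5,3,R):
GGGGGGGG
GWGGGGGG
GGGGGGRG
GGGKGGGG
GGGGGGGG
GGGRGGGG
GGGGGGGG
WGGGGGRG
After op 6 fill(4,7,Y) [58 cells changed]:
YYYYYYYY
YWYYYYYY
YYYYYYRY
YYYKYYYY
YYYYYYYY
YYYRYYYY
YYYYYYYY
WYYYYYRY

Answer: YYYYYYYY
YWYYYYYY
YYYYYYRY
YYYKYYYY
YYYYYYYY
YYYRYYYY
YYYYYYYY
WYYYYYRY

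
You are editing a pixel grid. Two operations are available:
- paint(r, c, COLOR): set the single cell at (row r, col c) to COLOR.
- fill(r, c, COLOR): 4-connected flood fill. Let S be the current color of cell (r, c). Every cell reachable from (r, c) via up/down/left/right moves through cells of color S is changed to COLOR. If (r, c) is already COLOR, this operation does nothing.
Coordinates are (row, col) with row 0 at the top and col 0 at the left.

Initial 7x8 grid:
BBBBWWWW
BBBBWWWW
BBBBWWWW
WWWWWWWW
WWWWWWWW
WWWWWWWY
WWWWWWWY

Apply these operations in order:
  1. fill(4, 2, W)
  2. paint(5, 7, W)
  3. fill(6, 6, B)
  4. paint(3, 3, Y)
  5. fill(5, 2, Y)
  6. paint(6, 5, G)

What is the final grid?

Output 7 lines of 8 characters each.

Answer: YYYYYYYY
YYYYYYYY
YYYYYYYY
YYYYYYYY
YYYYYYYY
YYYYYYYY
YYYYYGYY

Derivation:
After op 1 fill(4,2,W) [0 cells changed]:
BBBBWWWW
BBBBWWWW
BBBBWWWW
WWWWWWWW
WWWWWWWW
WWWWWWWY
WWWWWWWY
After op 2 paint(5,7,W):
BBBBWWWW
BBBBWWWW
BBBBWWWW
WWWWWWWW
WWWWWWWW
WWWWWWWW
WWWWWWWY
After op 3 fill(6,6,B) [43 cells changed]:
BBBBBBBB
BBBBBBBB
BBBBBBBB
BBBBBBBB
BBBBBBBB
BBBBBBBB
BBBBBBBY
After op 4 paint(3,3,Y):
BBBBBBBB
BBBBBBBB
BBBBBBBB
BBBYBBBB
BBBBBBBB
BBBBBBBB
BBBBBBBY
After op 5 fill(5,2,Y) [54 cells changed]:
YYYYYYYY
YYYYYYYY
YYYYYYYY
YYYYYYYY
YYYYYYYY
YYYYYYYY
YYYYYYYY
After op 6 paint(6,5,G):
YYYYYYYY
YYYYYYYY
YYYYYYYY
YYYYYYYY
YYYYYYYY
YYYYYYYY
YYYYYGYY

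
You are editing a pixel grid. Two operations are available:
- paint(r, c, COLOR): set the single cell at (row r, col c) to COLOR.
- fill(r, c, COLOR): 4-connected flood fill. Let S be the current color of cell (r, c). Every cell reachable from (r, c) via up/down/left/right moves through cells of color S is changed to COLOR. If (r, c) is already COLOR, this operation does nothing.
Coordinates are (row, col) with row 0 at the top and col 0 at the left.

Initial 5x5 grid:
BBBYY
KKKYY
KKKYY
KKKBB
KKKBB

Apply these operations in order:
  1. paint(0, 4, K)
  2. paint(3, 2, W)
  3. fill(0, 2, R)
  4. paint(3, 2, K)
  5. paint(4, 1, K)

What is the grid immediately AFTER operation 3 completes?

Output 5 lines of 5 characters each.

Answer: RRRYK
KKKYY
KKKYY
KKWBB
KKKBB

Derivation:
After op 1 paint(0,4,K):
BBBYK
KKKYY
KKKYY
KKKBB
KKKBB
After op 2 paint(3,2,W):
BBBYK
KKKYY
KKKYY
KKWBB
KKKBB
After op 3 fill(0,2,R) [3 cells changed]:
RRRYK
KKKYY
KKKYY
KKWBB
KKKBB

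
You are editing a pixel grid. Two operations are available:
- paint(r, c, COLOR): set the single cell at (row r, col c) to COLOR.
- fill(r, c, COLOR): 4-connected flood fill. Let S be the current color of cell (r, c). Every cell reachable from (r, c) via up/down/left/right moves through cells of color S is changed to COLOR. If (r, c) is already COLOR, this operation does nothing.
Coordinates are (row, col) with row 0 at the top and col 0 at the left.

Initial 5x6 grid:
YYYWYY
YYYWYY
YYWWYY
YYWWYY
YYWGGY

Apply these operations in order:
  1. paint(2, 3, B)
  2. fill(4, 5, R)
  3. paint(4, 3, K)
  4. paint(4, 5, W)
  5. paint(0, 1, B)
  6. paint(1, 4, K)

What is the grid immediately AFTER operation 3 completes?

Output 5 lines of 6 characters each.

Answer: YYYWRR
YYYWRR
YYWBRR
YYWWRR
YYWKGR

Derivation:
After op 1 paint(2,3,B):
YYYWYY
YYYWYY
YYWBYY
YYWWYY
YYWGGY
After op 2 fill(4,5,R) [9 cells changed]:
YYYWRR
YYYWRR
YYWBRR
YYWWRR
YYWGGR
After op 3 paint(4,3,K):
YYYWRR
YYYWRR
YYWBRR
YYWWRR
YYWKGR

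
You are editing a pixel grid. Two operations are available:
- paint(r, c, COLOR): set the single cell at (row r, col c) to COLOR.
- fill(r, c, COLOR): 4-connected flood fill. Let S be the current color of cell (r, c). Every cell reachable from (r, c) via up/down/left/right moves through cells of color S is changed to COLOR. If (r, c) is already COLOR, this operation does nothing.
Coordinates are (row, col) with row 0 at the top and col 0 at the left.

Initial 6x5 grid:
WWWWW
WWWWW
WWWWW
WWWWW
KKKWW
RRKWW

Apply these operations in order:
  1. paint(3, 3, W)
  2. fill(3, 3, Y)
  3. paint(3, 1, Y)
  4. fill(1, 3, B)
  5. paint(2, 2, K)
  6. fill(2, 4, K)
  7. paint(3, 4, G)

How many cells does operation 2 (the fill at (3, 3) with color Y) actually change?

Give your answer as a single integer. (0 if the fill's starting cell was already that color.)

After op 1 paint(3,3,W):
WWWWW
WWWWW
WWWWW
WWWWW
KKKWW
RRKWW
After op 2 fill(3,3,Y) [24 cells changed]:
YYYYY
YYYYY
YYYYY
YYYYY
KKKYY
RRKYY

Answer: 24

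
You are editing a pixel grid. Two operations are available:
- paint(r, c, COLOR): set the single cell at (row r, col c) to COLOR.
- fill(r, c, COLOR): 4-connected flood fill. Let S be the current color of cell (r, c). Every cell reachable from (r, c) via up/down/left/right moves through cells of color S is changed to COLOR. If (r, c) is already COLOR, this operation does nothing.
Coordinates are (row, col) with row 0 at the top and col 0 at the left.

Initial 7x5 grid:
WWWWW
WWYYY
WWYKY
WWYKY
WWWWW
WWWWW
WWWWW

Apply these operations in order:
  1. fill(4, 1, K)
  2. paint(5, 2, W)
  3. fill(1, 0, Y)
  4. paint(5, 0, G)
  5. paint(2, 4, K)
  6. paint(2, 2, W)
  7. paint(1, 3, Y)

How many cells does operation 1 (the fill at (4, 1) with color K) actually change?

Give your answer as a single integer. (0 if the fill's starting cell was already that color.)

Answer: 26

Derivation:
After op 1 fill(4,1,K) [26 cells changed]:
KKKKK
KKYYY
KKYKY
KKYKY
KKKKK
KKKKK
KKKKK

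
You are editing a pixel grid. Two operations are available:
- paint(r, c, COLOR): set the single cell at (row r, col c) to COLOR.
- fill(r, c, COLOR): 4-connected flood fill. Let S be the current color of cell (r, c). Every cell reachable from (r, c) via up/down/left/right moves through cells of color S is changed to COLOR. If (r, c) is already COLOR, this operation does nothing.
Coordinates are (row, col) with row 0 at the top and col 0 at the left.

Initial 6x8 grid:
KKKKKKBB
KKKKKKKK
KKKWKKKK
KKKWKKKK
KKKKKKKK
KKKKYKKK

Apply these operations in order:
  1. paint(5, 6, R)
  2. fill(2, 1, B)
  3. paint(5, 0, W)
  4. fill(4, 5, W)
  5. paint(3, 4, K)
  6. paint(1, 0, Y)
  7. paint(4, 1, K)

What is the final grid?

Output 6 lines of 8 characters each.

After op 1 paint(5,6,R):
KKKKKKBB
KKKKKKKK
KKKWKKKK
KKKWKKKK
KKKKKKKK
KKKKYKRK
After op 2 fill(2,1,B) [42 cells changed]:
BBBBBBBB
BBBBBBBB
BBBWBBBB
BBBWBBBB
BBBBBBBB
BBBBYBRB
After op 3 paint(5,0,W):
BBBBBBBB
BBBBBBBB
BBBWBBBB
BBBWBBBB
BBBBBBBB
WBBBYBRB
After op 4 fill(4,5,W) [43 cells changed]:
WWWWWWWW
WWWWWWWW
WWWWWWWW
WWWWWWWW
WWWWWWWW
WWWWYWRW
After op 5 paint(3,4,K):
WWWWWWWW
WWWWWWWW
WWWWWWWW
WWWWKWWW
WWWWWWWW
WWWWYWRW
After op 6 paint(1,0,Y):
WWWWWWWW
YWWWWWWW
WWWWWWWW
WWWWKWWW
WWWWWWWW
WWWWYWRW
After op 7 paint(4,1,K):
WWWWWWWW
YWWWWWWW
WWWWWWWW
WWWWKWWW
WKWWWWWW
WWWWYWRW

Answer: WWWWWWWW
YWWWWWWW
WWWWWWWW
WWWWKWWW
WKWWWWWW
WWWWYWRW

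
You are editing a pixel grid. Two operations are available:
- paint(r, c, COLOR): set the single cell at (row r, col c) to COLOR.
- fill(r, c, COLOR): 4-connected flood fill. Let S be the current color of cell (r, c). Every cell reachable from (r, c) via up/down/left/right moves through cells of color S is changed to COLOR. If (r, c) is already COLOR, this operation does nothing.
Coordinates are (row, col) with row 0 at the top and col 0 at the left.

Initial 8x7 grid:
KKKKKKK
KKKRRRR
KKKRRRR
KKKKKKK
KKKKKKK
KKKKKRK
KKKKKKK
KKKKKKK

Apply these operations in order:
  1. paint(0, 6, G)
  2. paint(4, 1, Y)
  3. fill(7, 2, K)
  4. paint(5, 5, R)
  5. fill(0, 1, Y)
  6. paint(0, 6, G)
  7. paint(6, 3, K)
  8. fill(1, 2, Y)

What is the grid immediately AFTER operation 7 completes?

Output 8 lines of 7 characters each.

After op 1 paint(0,6,G):
KKKKKKG
KKKRRRR
KKKRRRR
KKKKKKK
KKKKKKK
KKKKKRK
KKKKKKK
KKKKKKK
After op 2 paint(4,1,Y):
KKKKKKG
KKKRRRR
KKKRRRR
KKKKKKK
KYKKKKK
KKKKKRK
KKKKKKK
KKKKKKK
After op 3 fill(7,2,K) [0 cells changed]:
KKKKKKG
KKKRRRR
KKKRRRR
KKKKKKK
KYKKKKK
KKKKKRK
KKKKKKK
KKKKKKK
After op 4 paint(5,5,R):
KKKKKKG
KKKRRRR
KKKRRRR
KKKKKKK
KYKKKKK
KKKKKRK
KKKKKKK
KKKKKKK
After op 5 fill(0,1,Y) [45 cells changed]:
YYYYYYG
YYYRRRR
YYYRRRR
YYYYYYY
YYYYYYY
YYYYYRY
YYYYYYY
YYYYYYY
After op 6 paint(0,6,G):
YYYYYYG
YYYRRRR
YYYRRRR
YYYYYYY
YYYYYYY
YYYYYRY
YYYYYYY
YYYYYYY
After op 7 paint(6,3,K):
YYYYYYG
YYYRRRR
YYYRRRR
YYYYYYY
YYYYYYY
YYYYYRY
YYYKYYY
YYYYYYY

Answer: YYYYYYG
YYYRRRR
YYYRRRR
YYYYYYY
YYYYYYY
YYYYYRY
YYYKYYY
YYYYYYY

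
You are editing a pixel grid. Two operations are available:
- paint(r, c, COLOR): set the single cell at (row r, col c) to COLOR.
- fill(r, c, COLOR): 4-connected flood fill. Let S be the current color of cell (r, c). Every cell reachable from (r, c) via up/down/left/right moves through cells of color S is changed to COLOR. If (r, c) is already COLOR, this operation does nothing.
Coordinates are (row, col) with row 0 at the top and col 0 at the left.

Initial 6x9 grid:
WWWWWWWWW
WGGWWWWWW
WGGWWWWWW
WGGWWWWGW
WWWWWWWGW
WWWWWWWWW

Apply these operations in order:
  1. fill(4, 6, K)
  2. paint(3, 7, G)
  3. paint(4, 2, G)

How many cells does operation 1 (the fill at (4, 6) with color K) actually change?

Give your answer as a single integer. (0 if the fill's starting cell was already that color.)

Answer: 46

Derivation:
After op 1 fill(4,6,K) [46 cells changed]:
KKKKKKKKK
KGGKKKKKK
KGGKKKKKK
KGGKKKKGK
KKKKKKKGK
KKKKKKKKK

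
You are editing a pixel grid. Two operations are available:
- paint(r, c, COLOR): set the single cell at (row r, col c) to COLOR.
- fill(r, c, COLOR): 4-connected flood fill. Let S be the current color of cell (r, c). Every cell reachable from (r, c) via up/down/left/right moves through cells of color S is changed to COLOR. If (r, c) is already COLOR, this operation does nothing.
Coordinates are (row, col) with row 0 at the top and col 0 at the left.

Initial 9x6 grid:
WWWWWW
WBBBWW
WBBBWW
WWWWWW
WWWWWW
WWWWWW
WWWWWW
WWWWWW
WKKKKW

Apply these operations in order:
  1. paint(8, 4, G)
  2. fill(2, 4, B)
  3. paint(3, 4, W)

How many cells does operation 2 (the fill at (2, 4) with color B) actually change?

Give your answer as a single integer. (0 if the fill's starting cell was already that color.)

Answer: 44

Derivation:
After op 1 paint(8,4,G):
WWWWWW
WBBBWW
WBBBWW
WWWWWW
WWWWWW
WWWWWW
WWWWWW
WWWWWW
WKKKGW
After op 2 fill(2,4,B) [44 cells changed]:
BBBBBB
BBBBBB
BBBBBB
BBBBBB
BBBBBB
BBBBBB
BBBBBB
BBBBBB
BKKKGB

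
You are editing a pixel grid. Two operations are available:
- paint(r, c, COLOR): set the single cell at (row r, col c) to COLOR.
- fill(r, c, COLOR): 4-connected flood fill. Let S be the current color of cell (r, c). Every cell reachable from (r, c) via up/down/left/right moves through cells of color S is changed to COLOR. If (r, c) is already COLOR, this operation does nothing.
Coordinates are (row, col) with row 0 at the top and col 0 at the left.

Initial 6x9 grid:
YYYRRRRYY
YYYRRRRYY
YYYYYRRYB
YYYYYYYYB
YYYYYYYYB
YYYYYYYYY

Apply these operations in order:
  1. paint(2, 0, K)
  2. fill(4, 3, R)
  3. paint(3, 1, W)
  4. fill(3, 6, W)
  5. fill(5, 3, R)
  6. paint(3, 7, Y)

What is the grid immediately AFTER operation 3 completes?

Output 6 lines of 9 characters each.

Answer: RRRRRRRRR
RRRRRRRRR
KRRRRRRRB
RWRRRRRRB
RRRRRRRRB
RRRRRRRRR

Derivation:
After op 1 paint(2,0,K):
YYYRRRRYY
YYYRRRRYY
KYYYYRRYB
YYYYYYYYB
YYYYYYYYB
YYYYYYYYY
After op 2 fill(4,3,R) [40 cells changed]:
RRRRRRRRR
RRRRRRRRR
KRRRRRRRB
RRRRRRRRB
RRRRRRRRB
RRRRRRRRR
After op 3 paint(3,1,W):
RRRRRRRRR
RRRRRRRRR
KRRRRRRRB
RWRRRRRRB
RRRRRRRRB
RRRRRRRRR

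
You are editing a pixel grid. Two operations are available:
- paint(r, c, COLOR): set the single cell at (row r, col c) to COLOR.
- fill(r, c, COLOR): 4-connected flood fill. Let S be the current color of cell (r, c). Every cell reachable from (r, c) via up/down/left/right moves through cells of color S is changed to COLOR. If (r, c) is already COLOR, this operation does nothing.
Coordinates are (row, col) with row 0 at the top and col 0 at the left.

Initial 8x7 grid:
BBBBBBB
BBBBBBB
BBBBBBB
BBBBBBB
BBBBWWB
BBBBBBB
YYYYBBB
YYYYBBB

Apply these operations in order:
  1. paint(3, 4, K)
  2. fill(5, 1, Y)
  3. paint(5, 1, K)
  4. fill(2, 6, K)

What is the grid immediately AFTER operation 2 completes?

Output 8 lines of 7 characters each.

Answer: YYYYYYY
YYYYYYY
YYYYYYY
YYYYKYY
YYYYWWY
YYYYYYY
YYYYYYY
YYYYYYY

Derivation:
After op 1 paint(3,4,K):
BBBBBBB
BBBBBBB
BBBBBBB
BBBBKBB
BBBBWWB
BBBBBBB
YYYYBBB
YYYYBBB
After op 2 fill(5,1,Y) [45 cells changed]:
YYYYYYY
YYYYYYY
YYYYYYY
YYYYKYY
YYYYWWY
YYYYYYY
YYYYYYY
YYYYYYY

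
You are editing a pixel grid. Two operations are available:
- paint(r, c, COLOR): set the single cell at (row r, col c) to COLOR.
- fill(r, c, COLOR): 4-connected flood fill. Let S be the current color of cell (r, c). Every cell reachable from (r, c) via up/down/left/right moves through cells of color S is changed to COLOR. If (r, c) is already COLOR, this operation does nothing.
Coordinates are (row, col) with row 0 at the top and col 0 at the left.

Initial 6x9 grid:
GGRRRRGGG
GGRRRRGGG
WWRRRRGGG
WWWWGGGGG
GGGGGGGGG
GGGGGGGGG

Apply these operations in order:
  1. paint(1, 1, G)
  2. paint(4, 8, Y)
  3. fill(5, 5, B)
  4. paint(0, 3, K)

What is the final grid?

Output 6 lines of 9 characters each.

After op 1 paint(1,1,G):
GGRRRRGGG
GGRRRRGGG
WWRRRRGGG
WWWWGGGGG
GGGGGGGGG
GGGGGGGGG
After op 2 paint(4,8,Y):
GGRRRRGGG
GGRRRRGGG
WWRRRRGGG
WWWWGGGGG
GGGGGGGGY
GGGGGGGGG
After op 3 fill(5,5,B) [31 cells changed]:
GGRRRRBBB
GGRRRRBBB
WWRRRRBBB
WWWWBBBBB
BBBBBBBBY
BBBBBBBBB
After op 4 paint(0,3,K):
GGRKRRBBB
GGRRRRBBB
WWRRRRBBB
WWWWBBBBB
BBBBBBBBY
BBBBBBBBB

Answer: GGRKRRBBB
GGRRRRBBB
WWRRRRBBB
WWWWBBBBB
BBBBBBBBY
BBBBBBBBB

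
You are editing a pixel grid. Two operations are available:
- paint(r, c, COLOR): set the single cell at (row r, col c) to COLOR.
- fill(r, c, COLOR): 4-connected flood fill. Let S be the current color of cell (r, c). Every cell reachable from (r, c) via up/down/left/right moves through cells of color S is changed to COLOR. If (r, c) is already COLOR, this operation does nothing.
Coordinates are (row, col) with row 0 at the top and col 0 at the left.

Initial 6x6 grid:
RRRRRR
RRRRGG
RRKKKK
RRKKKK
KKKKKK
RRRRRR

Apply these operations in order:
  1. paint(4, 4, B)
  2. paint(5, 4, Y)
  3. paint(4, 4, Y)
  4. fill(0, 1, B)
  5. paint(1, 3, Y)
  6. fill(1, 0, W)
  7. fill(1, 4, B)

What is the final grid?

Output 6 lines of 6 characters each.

Answer: WWWWWW
WWWYBB
WWKKKK
WWKKKK
KKKKYK
RRRRYR

Derivation:
After op 1 paint(4,4,B):
RRRRRR
RRRRGG
RRKKKK
RRKKKK
KKKKBK
RRRRRR
After op 2 paint(5,4,Y):
RRRRRR
RRRRGG
RRKKKK
RRKKKK
KKKKBK
RRRRYR
After op 3 paint(4,4,Y):
RRRRRR
RRRRGG
RRKKKK
RRKKKK
KKKKYK
RRRRYR
After op 4 fill(0,1,B) [14 cells changed]:
BBBBBB
BBBBGG
BBKKKK
BBKKKK
KKKKYK
RRRRYR
After op 5 paint(1,3,Y):
BBBBBB
BBBYGG
BBKKKK
BBKKKK
KKKKYK
RRRRYR
After op 6 fill(1,0,W) [13 cells changed]:
WWWWWW
WWWYGG
WWKKKK
WWKKKK
KKKKYK
RRRRYR
After op 7 fill(1,4,B) [2 cells changed]:
WWWWWW
WWWYBB
WWKKKK
WWKKKK
KKKKYK
RRRRYR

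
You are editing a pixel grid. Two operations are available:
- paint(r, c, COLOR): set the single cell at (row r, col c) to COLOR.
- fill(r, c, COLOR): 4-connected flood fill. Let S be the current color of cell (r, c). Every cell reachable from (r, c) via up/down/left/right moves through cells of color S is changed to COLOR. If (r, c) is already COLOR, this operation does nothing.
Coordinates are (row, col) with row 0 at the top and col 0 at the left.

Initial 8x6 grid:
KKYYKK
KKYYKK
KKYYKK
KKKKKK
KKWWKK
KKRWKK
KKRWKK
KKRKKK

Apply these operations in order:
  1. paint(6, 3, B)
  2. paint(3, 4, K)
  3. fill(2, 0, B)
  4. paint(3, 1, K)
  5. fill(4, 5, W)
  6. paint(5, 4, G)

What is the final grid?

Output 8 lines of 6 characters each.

After op 1 paint(6,3,B):
KKYYKK
KKYYKK
KKYYKK
KKKKKK
KKWWKK
KKRWKK
KKRBKK
KKRKKK
After op 2 paint(3,4,K):
KKYYKK
KKYYKK
KKYYKK
KKKKKK
KKWWKK
KKRWKK
KKRBKK
KKRKKK
After op 3 fill(2,0,B) [35 cells changed]:
BBYYBB
BBYYBB
BBYYBB
BBBBBB
BBWWBB
BBRWBB
BBRBBB
BBRBBB
After op 4 paint(3,1,K):
BBYYBB
BBYYBB
BBYYBB
BKBBBB
BBWWBB
BBRWBB
BBRBBB
BBRBBB
After op 5 fill(4,5,W) [20 cells changed]:
BBYYWW
BBYYWW
BBYYWW
BKWWWW
BBWWWW
BBRWWW
BBRWWW
BBRWWW
After op 6 paint(5,4,G):
BBYYWW
BBYYWW
BBYYWW
BKWWWW
BBWWWW
BBRWGW
BBRWWW
BBRWWW

Answer: BBYYWW
BBYYWW
BBYYWW
BKWWWW
BBWWWW
BBRWGW
BBRWWW
BBRWWW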